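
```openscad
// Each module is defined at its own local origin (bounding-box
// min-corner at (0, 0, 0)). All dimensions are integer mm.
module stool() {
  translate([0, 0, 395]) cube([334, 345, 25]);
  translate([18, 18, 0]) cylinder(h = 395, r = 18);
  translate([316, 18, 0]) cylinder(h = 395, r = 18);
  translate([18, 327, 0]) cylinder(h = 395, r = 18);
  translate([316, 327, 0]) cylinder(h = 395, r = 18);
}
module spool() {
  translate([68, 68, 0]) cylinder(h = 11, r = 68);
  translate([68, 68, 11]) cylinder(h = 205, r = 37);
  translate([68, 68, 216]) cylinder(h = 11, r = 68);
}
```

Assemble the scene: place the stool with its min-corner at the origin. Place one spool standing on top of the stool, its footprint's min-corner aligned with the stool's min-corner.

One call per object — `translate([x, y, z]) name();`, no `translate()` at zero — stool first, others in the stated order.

stool();
translate([0, 0, 420]) spool();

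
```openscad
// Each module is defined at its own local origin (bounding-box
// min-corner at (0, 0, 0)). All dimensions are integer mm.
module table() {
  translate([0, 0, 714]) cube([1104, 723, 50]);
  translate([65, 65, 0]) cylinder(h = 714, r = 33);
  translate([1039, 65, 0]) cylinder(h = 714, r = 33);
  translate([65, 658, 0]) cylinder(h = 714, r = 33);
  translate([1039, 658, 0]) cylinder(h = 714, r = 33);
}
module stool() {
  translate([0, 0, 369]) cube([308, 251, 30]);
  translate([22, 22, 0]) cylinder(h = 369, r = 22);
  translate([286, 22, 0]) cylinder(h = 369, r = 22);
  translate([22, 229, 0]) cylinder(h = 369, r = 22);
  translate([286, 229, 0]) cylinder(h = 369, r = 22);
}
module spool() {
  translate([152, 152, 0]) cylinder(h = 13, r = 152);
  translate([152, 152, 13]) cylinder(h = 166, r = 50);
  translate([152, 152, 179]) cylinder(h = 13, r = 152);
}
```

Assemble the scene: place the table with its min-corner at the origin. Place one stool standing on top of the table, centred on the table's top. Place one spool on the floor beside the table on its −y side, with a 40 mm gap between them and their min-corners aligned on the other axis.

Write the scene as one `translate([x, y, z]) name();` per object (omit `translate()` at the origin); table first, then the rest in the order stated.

table();
translate([398, 236, 764]) stool();
translate([0, -344, 0]) spool();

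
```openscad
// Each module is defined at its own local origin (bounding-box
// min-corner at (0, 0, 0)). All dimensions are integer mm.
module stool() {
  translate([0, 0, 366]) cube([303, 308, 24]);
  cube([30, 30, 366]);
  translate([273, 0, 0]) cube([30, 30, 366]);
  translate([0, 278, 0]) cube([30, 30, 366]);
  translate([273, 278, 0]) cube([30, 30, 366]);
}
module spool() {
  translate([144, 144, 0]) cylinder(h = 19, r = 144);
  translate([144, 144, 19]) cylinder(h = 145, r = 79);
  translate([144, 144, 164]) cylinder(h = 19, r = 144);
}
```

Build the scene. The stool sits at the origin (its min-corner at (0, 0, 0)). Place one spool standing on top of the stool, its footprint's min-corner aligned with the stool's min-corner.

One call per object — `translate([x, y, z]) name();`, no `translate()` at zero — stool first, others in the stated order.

stool();
translate([0, 0, 390]) spool();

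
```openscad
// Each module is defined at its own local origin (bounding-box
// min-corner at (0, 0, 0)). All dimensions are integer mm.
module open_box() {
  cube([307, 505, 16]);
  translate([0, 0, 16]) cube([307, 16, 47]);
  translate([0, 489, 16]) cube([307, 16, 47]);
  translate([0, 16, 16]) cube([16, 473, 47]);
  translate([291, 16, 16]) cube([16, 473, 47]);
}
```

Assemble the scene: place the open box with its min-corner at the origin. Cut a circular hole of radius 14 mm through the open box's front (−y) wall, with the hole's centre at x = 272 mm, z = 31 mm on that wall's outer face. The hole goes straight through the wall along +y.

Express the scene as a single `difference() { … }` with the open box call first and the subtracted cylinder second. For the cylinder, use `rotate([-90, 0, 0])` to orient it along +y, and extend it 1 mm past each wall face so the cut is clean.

difference() {
  open_box();
  translate([272, -1, 31]) rotate([-90, 0, 0]) cylinder(h = 18, r = 14);
}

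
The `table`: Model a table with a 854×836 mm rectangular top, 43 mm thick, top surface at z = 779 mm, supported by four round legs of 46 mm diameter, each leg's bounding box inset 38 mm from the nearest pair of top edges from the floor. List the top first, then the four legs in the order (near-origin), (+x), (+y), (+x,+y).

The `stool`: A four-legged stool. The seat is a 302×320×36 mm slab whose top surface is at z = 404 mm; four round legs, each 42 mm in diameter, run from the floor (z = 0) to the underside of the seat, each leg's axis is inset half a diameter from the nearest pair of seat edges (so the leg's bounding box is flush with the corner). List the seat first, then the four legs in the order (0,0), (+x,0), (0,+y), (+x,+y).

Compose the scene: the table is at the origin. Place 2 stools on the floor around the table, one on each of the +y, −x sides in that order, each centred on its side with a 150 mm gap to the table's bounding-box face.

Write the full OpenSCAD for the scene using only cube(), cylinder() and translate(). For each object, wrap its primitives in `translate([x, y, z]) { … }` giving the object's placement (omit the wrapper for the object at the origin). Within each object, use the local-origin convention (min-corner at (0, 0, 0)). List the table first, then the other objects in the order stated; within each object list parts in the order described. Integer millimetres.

translate([0, 0, 736]) cube([854, 836, 43]);
translate([61, 61, 0]) cylinder(h = 736, r = 23);
translate([793, 61, 0]) cylinder(h = 736, r = 23);
translate([61, 775, 0]) cylinder(h = 736, r = 23);
translate([793, 775, 0]) cylinder(h = 736, r = 23);
translate([276, 986, 0]) {
  translate([0, 0, 368]) cube([302, 320, 36]);
  translate([21, 21, 0]) cylinder(h = 368, r = 21);
  translate([281, 21, 0]) cylinder(h = 368, r = 21);
  translate([21, 299, 0]) cylinder(h = 368, r = 21);
  translate([281, 299, 0]) cylinder(h = 368, r = 21);
}
translate([-452, 258, 0]) {
  translate([0, 0, 368]) cube([302, 320, 36]);
  translate([21, 21, 0]) cylinder(h = 368, r = 21);
  translate([281, 21, 0]) cylinder(h = 368, r = 21);
  translate([21, 299, 0]) cylinder(h = 368, r = 21);
  translate([281, 299, 0]) cylinder(h = 368, r = 21);
}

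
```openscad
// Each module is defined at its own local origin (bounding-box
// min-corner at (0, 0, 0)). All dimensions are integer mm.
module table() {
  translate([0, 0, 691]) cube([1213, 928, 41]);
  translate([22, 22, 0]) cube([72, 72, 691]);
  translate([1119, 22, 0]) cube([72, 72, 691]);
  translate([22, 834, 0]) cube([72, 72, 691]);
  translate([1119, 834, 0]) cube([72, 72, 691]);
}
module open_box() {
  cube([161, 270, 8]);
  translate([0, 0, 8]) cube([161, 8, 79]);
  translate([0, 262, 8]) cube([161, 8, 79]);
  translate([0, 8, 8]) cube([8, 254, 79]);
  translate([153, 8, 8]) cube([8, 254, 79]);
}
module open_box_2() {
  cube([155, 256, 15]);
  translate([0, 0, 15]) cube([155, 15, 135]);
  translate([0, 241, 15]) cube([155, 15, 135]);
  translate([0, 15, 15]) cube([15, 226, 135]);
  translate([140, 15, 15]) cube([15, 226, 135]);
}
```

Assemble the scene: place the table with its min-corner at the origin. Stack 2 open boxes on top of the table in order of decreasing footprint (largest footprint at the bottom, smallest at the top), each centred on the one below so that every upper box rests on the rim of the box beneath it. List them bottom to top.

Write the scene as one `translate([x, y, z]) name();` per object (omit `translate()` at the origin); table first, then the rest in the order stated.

table();
translate([526, 329, 732]) open_box();
translate([529, 336, 819]) open_box_2();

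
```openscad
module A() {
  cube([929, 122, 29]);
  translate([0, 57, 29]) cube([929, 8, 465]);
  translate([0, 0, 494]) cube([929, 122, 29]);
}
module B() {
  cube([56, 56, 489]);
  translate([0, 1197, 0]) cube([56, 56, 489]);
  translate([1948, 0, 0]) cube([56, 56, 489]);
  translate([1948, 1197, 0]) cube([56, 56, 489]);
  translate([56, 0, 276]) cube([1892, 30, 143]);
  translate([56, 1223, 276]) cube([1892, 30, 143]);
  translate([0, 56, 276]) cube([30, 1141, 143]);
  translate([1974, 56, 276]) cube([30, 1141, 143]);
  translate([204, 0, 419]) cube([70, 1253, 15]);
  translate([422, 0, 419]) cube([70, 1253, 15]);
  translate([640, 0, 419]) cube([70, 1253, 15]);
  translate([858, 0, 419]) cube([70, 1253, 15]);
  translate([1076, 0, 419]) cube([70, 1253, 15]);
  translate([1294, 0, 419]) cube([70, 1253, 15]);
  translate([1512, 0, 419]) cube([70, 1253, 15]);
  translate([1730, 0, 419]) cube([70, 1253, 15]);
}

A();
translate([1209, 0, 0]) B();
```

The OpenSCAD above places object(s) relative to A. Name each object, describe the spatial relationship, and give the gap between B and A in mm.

The bed frame's nearest face is 280 mm from the I-beam's +x face.

A is an I-beam. B is a bed frame. The bed frame is on the floor beside the I-beam on its +x side. The gap between the bed frame and the I-beam is 280 mm.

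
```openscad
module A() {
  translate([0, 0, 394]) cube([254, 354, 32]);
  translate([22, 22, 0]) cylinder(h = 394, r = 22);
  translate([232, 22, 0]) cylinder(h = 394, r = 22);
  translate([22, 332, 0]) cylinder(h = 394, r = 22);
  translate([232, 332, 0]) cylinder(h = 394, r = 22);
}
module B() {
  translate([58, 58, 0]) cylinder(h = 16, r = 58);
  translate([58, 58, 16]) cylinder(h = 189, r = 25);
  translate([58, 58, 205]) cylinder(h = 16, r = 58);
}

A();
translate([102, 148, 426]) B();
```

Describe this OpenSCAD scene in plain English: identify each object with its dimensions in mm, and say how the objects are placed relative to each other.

A is a four-legged stool. The seat is 254×354 mm, 32 mm thick, top at z = 426 mm. It stands on four round legs, each 44 mm in diameter, from z = 0 to the seat underside, each leg's axis is inset half a diameter from the nearest pair of seat edges (so the leg's bounding box is flush with the corner).

B is a spool: two coaxial disc flanges of radius 58 mm and thickness 16 mm, joined by a core cylinder of radius 25 mm and height 189 mm. The lower flange rests on z = 0 and the three cylinders share a vertical axis.

The spool is on top of the stool.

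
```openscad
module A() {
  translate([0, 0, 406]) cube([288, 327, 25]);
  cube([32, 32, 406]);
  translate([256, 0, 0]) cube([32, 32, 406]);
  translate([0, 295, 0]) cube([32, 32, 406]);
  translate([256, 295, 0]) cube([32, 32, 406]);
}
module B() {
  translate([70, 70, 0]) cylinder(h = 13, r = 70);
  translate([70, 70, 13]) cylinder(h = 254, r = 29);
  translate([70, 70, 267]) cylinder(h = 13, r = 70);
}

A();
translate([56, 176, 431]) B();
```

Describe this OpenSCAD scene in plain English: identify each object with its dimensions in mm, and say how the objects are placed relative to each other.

A is a four-legged stool. The seat is a 288×327×25 mm slab whose top surface is at z = 431 mm; four square legs, each 32×32 mm in cross-section, run from the floor (z = 0) to the underside of the seat, each flush with a corner of the seat.

B is a spool: two coaxial disc flanges of radius 70 mm and thickness 13 mm, joined by a core cylinder of radius 29 mm and height 254 mm. The lower flange rests on z = 0 and the three cylinders share a vertical axis.

The spool is on top of the stool.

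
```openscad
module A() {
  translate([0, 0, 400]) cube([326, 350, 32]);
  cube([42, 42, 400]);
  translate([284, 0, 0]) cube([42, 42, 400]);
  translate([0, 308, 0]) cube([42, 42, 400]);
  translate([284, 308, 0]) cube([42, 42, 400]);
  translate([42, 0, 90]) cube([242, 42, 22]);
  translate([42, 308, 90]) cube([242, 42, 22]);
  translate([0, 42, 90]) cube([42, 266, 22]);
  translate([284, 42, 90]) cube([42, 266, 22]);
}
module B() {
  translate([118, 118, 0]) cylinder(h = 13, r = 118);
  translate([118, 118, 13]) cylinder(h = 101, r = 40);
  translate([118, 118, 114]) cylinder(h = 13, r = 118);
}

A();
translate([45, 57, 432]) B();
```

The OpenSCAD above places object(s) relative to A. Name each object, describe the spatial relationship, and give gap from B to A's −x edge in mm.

The spool's min-x is at 45; the stool's min-x is 0; gap = 45 mm.

A is a stool. B is a spool. The spool is on top of the stool, centred. The gap from the spool to the stool's −x edge is 45 mm.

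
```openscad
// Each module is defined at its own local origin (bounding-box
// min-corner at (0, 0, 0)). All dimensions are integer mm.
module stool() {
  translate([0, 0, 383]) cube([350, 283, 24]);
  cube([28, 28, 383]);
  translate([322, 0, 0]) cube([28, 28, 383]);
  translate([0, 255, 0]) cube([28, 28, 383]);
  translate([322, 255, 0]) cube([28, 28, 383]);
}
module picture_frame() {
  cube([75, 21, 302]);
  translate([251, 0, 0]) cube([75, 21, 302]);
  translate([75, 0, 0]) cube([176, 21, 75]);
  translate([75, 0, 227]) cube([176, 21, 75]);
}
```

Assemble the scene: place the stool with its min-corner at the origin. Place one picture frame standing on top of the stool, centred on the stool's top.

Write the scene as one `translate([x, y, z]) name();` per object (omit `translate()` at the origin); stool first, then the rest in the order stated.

stool();
translate([12, 131, 407]) picture_frame();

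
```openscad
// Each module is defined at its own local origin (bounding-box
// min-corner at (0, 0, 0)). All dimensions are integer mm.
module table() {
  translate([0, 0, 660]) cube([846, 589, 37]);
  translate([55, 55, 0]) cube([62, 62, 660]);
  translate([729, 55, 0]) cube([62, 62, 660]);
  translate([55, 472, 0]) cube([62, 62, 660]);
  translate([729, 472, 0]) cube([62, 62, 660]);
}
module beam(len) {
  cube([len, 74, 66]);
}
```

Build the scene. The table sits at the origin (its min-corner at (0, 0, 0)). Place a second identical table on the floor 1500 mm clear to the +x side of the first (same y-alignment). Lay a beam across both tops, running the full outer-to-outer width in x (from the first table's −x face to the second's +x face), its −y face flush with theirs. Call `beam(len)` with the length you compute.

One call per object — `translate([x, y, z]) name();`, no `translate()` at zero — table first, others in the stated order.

table();
translate([2346, 0, 0]) table();
translate([0, 0, 697]) beam(3192);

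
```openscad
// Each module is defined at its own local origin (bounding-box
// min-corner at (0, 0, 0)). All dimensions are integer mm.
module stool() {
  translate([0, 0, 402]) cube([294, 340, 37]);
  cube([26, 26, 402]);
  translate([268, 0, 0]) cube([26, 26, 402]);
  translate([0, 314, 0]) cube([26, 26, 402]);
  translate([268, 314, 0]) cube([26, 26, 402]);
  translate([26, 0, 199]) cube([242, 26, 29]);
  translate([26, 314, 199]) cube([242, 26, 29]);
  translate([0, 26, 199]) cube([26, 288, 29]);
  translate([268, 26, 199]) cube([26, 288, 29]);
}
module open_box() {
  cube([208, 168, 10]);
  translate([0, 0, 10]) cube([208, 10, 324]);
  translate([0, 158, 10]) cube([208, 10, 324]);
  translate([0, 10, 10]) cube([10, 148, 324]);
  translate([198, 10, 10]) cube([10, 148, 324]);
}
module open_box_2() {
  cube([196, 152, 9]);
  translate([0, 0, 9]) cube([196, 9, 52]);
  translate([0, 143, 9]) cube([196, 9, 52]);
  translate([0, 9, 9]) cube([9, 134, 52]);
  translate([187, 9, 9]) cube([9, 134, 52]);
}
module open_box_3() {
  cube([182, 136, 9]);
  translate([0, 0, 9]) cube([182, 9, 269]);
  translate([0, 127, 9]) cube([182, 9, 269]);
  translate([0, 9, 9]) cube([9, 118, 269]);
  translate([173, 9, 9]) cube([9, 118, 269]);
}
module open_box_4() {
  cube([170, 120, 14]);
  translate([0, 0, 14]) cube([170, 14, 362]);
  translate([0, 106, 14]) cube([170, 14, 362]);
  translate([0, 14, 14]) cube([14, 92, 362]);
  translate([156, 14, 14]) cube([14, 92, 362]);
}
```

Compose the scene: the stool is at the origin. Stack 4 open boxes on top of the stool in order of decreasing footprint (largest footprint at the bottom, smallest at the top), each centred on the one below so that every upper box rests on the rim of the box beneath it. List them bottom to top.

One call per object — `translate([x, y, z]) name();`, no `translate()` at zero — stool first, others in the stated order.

stool();
translate([43, 86, 439]) open_box();
translate([49, 94, 773]) open_box_2();
translate([56, 102, 834]) open_box_3();
translate([62, 110, 1112]) open_box_4();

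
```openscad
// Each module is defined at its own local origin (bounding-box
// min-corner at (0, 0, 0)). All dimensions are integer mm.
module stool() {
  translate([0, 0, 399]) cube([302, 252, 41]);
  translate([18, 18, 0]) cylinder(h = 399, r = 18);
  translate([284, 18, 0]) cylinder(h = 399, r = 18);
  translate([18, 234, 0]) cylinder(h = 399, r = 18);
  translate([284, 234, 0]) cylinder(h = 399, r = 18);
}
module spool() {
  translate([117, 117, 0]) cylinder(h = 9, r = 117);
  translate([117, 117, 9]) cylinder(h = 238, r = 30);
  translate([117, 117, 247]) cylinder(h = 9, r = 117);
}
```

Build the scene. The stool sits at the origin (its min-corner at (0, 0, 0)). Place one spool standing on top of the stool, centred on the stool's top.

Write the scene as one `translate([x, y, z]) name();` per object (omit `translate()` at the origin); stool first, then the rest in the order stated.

stool();
translate([34, 9, 440]) spool();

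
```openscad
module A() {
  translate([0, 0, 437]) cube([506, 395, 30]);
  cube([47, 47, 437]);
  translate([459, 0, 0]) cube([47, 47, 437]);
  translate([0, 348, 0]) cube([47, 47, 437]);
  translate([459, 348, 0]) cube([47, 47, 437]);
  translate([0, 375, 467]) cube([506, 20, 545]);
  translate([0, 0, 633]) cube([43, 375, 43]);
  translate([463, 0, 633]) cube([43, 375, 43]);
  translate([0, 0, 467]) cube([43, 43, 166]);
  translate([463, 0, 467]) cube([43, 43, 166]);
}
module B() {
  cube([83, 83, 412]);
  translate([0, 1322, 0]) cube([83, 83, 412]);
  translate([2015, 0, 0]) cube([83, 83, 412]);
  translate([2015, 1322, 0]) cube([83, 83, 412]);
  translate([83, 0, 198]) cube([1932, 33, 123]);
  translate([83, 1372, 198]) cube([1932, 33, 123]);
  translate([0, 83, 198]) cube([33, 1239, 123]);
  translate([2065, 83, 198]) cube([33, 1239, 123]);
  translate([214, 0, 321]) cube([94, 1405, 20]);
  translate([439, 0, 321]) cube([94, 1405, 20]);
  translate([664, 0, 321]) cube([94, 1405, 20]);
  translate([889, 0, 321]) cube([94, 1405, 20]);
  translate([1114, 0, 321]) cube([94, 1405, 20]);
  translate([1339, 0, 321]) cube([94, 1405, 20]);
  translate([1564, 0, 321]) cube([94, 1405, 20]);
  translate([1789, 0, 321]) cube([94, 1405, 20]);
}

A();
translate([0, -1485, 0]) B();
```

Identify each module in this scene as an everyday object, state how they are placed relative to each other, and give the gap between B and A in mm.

The bed frame's nearest face is 80 mm from the chair's −y face.

A is a chair. B is a bed frame. The bed frame is on the floor beside the chair on its −y side. The gap between the bed frame and the chair is 80 mm.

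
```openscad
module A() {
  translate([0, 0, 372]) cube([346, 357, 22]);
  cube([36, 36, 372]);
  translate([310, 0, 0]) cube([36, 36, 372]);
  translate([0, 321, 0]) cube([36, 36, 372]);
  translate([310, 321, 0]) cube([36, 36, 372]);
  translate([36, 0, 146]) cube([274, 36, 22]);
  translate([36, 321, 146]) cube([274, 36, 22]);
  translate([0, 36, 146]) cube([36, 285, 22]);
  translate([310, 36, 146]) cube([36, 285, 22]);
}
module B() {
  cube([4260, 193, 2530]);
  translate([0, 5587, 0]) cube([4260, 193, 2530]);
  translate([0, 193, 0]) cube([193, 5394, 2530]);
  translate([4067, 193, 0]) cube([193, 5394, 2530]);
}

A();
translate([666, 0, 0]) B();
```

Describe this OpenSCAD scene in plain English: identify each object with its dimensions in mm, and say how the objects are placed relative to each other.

A is a simple wooden stool: a rectangular seat 346 mm (x) by 357 mm (y), 22 mm thick, top face at z = 394 mm, on four square legs, each 36×36 mm in cross-section. The legs rest on z = 0, each flush with a corner of the seat. Four stretchers, 36 mm wide and 22 mm tall, connect adjacent legs with their undersides at z = 146 mm, each running between the inner faces of the legs it joins and aligned with the legs' outer faces on the other axis.

B is the wall frame of a small rectangular building: four walls, each 2530 mm tall and 193 mm thick, enclosing a footprint 4260 mm (x) by 5780 mm (y) outside-to-outside, with no floor or roof. The front and back walls (the −y and +y sides) span the full width; the two side walls fit between them.

The house frame is on the floor beside the stool on its +x side.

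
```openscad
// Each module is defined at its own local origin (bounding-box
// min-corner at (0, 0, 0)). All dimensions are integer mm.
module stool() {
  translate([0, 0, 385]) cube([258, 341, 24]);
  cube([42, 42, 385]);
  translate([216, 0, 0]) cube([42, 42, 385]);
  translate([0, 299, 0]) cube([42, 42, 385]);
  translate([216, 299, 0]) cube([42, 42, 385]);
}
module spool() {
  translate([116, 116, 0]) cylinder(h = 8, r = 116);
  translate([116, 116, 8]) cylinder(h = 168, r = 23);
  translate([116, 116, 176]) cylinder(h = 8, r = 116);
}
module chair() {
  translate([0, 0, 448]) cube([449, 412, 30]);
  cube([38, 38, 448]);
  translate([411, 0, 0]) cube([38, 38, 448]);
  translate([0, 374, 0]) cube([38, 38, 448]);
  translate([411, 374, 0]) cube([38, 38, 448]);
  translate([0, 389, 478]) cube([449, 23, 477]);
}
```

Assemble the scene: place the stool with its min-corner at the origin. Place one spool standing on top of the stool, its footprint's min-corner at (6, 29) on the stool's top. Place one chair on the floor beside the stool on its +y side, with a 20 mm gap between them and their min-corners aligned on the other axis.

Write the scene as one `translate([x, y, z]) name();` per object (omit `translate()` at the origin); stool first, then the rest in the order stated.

stool();
translate([6, 29, 409]) spool();
translate([0, 361, 0]) chair();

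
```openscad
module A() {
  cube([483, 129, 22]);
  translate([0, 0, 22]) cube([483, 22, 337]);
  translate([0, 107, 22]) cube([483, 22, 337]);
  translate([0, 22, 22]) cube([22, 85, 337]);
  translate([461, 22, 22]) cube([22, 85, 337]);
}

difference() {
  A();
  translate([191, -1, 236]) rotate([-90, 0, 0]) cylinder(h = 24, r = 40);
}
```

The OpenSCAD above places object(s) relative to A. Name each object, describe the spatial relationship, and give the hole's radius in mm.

The subtracted cylinder has r = 40 mm.

A is an open box. The open box has a circular hole through its front wall. The hole's radius is 40 mm.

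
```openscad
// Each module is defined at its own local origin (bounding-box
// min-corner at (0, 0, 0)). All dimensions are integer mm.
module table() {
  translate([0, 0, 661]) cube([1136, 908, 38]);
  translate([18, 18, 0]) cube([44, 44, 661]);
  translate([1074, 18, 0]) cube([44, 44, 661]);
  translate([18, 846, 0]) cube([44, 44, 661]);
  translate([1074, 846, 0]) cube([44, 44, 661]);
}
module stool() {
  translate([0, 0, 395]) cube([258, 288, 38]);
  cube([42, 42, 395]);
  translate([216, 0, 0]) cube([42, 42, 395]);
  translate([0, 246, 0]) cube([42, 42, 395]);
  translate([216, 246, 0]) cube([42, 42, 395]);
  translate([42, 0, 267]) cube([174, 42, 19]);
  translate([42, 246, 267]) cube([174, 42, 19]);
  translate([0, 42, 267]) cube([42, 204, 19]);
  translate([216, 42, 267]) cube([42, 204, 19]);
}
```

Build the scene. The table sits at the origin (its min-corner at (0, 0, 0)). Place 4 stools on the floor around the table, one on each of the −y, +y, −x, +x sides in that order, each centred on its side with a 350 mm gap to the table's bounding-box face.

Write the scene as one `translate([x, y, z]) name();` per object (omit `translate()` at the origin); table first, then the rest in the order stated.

table();
translate([439, -638, 0]) stool();
translate([439, 1258, 0]) stool();
translate([-608, 310, 0]) stool();
translate([1486, 310, 0]) stool();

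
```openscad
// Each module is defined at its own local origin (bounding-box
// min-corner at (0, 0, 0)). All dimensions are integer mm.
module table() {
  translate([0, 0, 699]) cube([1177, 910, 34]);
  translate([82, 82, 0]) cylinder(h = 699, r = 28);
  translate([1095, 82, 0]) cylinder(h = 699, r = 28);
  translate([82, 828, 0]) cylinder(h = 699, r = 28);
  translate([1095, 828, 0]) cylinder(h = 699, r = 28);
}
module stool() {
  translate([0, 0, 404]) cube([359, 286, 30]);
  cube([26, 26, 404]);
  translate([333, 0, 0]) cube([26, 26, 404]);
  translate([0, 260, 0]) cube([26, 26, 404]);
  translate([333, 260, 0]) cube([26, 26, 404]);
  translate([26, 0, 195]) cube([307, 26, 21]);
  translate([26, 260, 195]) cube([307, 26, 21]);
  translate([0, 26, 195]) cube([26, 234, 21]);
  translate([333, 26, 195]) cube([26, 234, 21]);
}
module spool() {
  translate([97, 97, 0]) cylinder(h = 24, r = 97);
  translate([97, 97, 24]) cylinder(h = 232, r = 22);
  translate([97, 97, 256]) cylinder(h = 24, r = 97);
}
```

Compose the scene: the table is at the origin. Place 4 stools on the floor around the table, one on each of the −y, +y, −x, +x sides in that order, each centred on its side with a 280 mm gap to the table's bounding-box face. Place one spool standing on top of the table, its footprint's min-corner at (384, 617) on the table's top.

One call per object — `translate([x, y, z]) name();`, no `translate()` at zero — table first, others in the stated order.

table();
translate([409, -566, 0]) stool();
translate([409, 1190, 0]) stool();
translate([-639, 312, 0]) stool();
translate([1457, 312, 0]) stool();
translate([384, 617, 733]) spool();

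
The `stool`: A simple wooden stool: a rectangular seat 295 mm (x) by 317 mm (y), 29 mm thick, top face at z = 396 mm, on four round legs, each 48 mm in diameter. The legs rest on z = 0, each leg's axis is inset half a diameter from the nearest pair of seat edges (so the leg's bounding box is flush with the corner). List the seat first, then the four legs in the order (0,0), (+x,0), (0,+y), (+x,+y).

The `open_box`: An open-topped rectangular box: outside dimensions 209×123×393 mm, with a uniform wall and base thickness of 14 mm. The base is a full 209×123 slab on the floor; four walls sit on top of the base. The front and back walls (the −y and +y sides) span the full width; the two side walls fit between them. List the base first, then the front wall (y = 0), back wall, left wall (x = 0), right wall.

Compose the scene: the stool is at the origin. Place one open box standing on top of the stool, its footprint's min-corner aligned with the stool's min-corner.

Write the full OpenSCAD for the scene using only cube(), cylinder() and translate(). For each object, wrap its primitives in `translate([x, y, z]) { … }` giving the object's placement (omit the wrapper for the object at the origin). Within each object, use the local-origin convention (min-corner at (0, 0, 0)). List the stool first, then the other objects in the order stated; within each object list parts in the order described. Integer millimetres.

translate([0, 0, 367]) cube([295, 317, 29]);
translate([24, 24, 0]) cylinder(h = 367, r = 24);
translate([271, 24, 0]) cylinder(h = 367, r = 24);
translate([24, 293, 0]) cylinder(h = 367, r = 24);
translate([271, 293, 0]) cylinder(h = 367, r = 24);
translate([0, 0, 396]) {
  cube([209, 123, 14]);
  translate([0, 0, 14]) cube([209, 14, 379]);
  translate([0, 109, 14]) cube([209, 14, 379]);
  translate([0, 14, 14]) cube([14, 95, 379]);
  translate([195, 14, 14]) cube([14, 95, 379]);
}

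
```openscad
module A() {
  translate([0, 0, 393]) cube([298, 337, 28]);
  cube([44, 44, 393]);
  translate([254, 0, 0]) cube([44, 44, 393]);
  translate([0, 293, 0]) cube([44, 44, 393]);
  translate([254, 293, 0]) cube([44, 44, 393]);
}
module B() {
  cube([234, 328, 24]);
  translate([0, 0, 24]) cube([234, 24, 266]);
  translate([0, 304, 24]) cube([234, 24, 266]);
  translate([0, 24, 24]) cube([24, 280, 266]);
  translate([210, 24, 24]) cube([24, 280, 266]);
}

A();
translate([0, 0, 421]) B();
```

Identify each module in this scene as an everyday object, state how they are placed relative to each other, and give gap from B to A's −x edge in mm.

The open box's min-x is at 0; the stool's min-x is 0; gap = 0 mm.

A is a stool. B is an open box. The open box is on top of the stool. The gap from the open box to the stool's −x edge is 0 mm.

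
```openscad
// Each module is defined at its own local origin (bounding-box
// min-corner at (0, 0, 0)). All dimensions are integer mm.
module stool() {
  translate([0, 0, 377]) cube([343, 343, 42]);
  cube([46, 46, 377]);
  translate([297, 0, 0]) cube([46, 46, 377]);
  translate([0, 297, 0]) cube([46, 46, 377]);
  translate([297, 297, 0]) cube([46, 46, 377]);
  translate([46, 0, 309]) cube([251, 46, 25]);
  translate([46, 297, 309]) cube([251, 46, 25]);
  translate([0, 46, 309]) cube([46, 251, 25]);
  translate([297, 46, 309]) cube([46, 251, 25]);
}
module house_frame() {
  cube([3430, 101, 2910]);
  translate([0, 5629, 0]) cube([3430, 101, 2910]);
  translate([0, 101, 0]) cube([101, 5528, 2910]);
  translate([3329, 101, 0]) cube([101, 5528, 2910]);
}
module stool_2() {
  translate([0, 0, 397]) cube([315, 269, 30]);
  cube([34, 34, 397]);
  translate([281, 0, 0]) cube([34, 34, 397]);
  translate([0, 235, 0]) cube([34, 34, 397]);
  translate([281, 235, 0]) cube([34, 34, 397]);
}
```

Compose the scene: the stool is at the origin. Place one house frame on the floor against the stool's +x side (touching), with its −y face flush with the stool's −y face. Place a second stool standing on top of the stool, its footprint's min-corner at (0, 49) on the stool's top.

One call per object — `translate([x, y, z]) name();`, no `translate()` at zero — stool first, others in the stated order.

stool();
translate([343, 0, 0]) house_frame();
translate([0, 49, 419]) stool_2();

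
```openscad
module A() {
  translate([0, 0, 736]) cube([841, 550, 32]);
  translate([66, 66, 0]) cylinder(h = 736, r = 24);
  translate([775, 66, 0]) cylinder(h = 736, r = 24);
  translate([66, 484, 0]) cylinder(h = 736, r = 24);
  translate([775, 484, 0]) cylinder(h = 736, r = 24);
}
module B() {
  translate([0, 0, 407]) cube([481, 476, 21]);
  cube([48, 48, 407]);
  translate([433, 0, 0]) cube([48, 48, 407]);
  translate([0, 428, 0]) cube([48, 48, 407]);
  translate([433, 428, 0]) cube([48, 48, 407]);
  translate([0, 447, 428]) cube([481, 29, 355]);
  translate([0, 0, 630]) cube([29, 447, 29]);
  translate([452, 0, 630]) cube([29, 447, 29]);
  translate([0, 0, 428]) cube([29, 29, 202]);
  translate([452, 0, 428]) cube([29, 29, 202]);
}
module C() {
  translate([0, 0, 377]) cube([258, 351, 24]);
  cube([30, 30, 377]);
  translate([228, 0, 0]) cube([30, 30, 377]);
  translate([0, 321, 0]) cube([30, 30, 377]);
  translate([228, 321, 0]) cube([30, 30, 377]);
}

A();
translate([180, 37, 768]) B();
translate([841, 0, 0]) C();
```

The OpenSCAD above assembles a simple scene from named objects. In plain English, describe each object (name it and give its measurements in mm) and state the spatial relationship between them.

A is a table with a 841×550 mm rectangular top, 32 mm thick, top surface at z = 768 mm, supported by four round legs of 48 mm diameter, each leg's bounding box inset 42 mm from the nearest pair of top edges, running from the floor.

B is a chair. The seat is a 481×476×21 mm slab with its top at z = 428 mm, on four 48×48 mm corner legs (flush with the seat edges, standing on z = 0). A flat backrest 29 mm thick, 355 mm tall, spans the full seat width and rises from the seat top along its +y edge, rear face flush with the rear of the seat. Two armrests of 29×29 mm section run along each side from the seat's front edge to the front of the backrest, top faces 231 mm above the seat top and outer faces flush with the seat's x-edges; a 29×29 mm post under the front of each armrest stands on the seat at the front corner.

C is a four-legged stool. The seat is 258×351 mm, 24 mm thick, top at z = 401 mm. It stands on four square legs, each 30×30 mm in cross-section, from z = 0 to the seat underside, each flush with a corner of the seat.

The chair is on top of the table, centred. The stool is against the table's +x side, with their −y faces flush.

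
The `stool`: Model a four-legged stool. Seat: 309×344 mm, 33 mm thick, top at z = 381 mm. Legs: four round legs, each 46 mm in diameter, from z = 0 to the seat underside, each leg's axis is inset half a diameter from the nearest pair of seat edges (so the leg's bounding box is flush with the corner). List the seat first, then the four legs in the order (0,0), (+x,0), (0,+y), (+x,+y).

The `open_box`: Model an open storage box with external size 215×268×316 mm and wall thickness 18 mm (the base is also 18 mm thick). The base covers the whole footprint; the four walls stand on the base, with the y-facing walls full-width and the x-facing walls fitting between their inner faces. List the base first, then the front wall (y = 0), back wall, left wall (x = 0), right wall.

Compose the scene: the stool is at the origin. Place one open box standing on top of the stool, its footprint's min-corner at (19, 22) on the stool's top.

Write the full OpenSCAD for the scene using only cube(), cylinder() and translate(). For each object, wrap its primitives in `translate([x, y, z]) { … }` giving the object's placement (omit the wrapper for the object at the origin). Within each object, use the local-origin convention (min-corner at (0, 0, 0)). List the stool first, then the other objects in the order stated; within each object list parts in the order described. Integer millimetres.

translate([0, 0, 348]) cube([309, 344, 33]);
translate([23, 23, 0]) cylinder(h = 348, r = 23);
translate([286, 23, 0]) cylinder(h = 348, r = 23);
translate([23, 321, 0]) cylinder(h = 348, r = 23);
translate([286, 321, 0]) cylinder(h = 348, r = 23);
translate([19, 22, 381]) {
  cube([215, 268, 18]);
  translate([0, 0, 18]) cube([215, 18, 298]);
  translate([0, 250, 18]) cube([215, 18, 298]);
  translate([0, 18, 18]) cube([18, 232, 298]);
  translate([197, 18, 18]) cube([18, 232, 298]);
}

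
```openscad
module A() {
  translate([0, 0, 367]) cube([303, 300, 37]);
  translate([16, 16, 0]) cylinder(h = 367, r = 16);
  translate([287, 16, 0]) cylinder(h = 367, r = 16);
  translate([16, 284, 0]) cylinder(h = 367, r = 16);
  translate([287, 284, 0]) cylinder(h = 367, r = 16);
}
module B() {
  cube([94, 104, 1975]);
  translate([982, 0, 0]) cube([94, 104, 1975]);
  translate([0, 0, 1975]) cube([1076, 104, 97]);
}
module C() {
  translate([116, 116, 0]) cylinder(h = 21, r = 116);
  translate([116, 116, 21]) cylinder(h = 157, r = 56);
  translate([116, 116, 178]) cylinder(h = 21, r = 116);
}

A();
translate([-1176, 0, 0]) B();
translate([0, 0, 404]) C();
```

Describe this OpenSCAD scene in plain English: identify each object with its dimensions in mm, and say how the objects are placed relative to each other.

A is a four-legged stool. The seat is 303×300 mm, 37 mm thick, top at z = 404 mm. It stands on four round legs, each 32 mm in diameter, from z = 0 to the seat underside, each leg's axis is inset half a diameter from the nearest pair of seat edges (so the leg's bounding box is flush with the corner).

B is a door frame. The clear opening is 888 mm wide and 1975 mm high. Two 94 mm wide jambs, 104 mm deep, stand either side of the opening from the floor to the top of the opening. A 97 mm thick head sits across the top of both jambs, spanning the full outside width of the frame.

C is a spool: two coaxial disc flanges of radius 116 mm and thickness 21 mm, joined by a core cylinder of radius 56 mm and height 157 mm. The lower flange rests on z = 0 and the three cylinders share a vertical axis.

The door frame is on the floor beside the stool on its −x side. The spool is on top of the stool.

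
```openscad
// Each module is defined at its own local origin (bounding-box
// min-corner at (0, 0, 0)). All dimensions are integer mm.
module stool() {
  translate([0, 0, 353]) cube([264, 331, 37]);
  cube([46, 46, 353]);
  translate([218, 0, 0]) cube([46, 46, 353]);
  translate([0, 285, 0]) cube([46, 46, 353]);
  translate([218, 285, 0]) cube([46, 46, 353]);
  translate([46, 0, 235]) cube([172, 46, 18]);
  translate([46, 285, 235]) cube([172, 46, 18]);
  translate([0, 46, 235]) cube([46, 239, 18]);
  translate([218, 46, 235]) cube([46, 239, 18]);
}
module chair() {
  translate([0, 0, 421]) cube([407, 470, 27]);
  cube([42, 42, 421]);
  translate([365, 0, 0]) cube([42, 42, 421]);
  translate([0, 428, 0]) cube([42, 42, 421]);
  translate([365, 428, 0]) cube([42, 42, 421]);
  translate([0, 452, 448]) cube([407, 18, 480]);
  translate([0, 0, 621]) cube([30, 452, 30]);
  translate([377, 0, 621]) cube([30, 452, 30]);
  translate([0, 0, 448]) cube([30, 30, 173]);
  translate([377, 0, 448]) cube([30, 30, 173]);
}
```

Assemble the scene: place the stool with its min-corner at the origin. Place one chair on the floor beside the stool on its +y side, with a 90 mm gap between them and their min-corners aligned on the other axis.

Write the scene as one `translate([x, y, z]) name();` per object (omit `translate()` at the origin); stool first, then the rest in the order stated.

stool();
translate([0, 421, 0]) chair();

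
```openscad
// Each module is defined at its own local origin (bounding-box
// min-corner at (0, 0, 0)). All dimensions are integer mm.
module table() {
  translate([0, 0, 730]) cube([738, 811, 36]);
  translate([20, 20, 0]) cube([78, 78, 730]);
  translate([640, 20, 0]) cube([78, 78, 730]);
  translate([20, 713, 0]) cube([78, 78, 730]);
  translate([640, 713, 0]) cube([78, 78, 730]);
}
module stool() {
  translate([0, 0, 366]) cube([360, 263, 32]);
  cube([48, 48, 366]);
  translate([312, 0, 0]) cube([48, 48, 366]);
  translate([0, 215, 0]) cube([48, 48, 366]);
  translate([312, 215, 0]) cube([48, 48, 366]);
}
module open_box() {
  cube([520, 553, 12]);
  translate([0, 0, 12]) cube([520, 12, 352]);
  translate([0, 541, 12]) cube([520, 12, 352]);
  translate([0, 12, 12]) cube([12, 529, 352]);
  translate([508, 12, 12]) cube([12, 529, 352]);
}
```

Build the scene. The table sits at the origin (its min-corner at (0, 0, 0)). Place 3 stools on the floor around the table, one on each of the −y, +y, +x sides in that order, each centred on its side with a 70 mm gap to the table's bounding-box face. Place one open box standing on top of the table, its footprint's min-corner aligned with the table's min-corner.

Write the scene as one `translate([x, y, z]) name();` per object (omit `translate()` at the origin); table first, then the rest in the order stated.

table();
translate([189, -333, 0]) stool();
translate([189, 881, 0]) stool();
translate([808, 274, 0]) stool();
translate([0, 0, 766]) open_box();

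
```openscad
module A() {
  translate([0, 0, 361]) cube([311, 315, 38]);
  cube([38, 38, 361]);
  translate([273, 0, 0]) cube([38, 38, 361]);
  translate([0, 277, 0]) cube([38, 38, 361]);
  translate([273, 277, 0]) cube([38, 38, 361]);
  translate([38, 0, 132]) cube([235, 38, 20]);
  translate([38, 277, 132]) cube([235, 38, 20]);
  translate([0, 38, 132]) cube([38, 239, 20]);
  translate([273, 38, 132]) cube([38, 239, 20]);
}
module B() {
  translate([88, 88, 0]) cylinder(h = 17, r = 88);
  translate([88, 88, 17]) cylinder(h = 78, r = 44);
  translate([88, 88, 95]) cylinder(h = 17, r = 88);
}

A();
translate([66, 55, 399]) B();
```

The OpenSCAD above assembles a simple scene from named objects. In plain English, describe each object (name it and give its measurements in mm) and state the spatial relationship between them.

A is a four-legged stool. The seat is 311×315 mm, 38 mm thick, top at z = 399 mm. It stands on four square legs, each 38×38 mm in cross-section, from z = 0 to the seat underside, each flush with a corner of the seat. Four stretchers, 38 mm wide and 20 mm tall, connect adjacent legs with their undersides at z = 132 mm, each running between the inner faces of the legs it joins and aligned with the legs' outer faces on the other axis.

B is a spool: two coaxial disc flanges of radius 88 mm and thickness 17 mm, joined by a core cylinder of radius 44 mm and height 78 mm. The lower flange rests on z = 0 and the three cylinders share a vertical axis.

The spool is on top of the stool.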